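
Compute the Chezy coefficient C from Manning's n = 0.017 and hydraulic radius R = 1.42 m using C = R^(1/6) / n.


The Chezy coefficient relates to Manning's n through C = R^(1/6) / n.
R^(1/6) = 1.42^(1/6) = 1.060184.
C = 1.060184 / 0.017 = 62.36 m^(1/2)/s.

62.36


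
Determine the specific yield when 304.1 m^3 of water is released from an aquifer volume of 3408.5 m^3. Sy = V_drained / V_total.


Specific yield Sy = Volume drained / Total volume.
Sy = 304.1 / 3408.5
   = 0.0892.

0.0892


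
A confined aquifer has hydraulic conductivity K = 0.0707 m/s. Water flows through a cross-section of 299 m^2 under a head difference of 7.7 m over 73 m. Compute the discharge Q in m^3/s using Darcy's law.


Darcy's law: Q = K * A * i, where i = dh/L.
Hydraulic gradient i = 7.7 / 73 = 0.105479.
Q = 0.0707 * 299 * 0.105479
  = 2.2298 m^3/s.

2.2298


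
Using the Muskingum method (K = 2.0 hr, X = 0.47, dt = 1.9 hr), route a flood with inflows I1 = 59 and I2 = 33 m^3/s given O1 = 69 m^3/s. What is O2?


Muskingum coefficients:
denom = 2*K*(1-X) + dt = 2*2.0*(1-0.47) + 1.9 = 4.02.
C0 = (dt - 2*K*X)/denom = (1.9 - 2*2.0*0.47)/4.02 = 0.005.
C1 = (dt + 2*K*X)/denom = (1.9 + 2*2.0*0.47)/4.02 = 0.9403.
C2 = (2*K*(1-X) - dt)/denom = 0.0547.
O2 = C0*I2 + C1*I1 + C2*O1
   = 0.005*33 + 0.9403*59 + 0.0547*69
   = 59.42 m^3/s.

59.42


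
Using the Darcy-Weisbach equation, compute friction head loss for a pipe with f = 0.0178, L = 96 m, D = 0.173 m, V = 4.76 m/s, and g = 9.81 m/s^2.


Darcy-Weisbach equation: h_f = f * (L/D) * V^2/(2g).
f * L/D = 0.0178 * 96/0.173 = 9.8775.
V^2/(2g) = 4.76^2 / (2*9.81) = 22.6576 / 19.62 = 1.1548 m.
h_f = 9.8775 * 1.1548 = 11.407 m.

11.407


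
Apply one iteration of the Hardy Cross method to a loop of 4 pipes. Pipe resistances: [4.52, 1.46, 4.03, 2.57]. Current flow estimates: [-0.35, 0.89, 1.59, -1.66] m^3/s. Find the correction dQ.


Numerator terms (r*Q*|Q|): 4.52*-0.35*|-0.35| = -0.5537; 1.46*0.89*|0.89| = 1.1565; 4.03*1.59*|1.59| = 10.1882; 2.57*-1.66*|-1.66| = -7.0819.
Sum of numerator = 3.7091.
Denominator terms (r*|Q|): 4.52*|-0.35| = 1.582; 1.46*|0.89| = 1.2994; 4.03*|1.59| = 6.4077; 2.57*|-1.66| = 4.2662.
2 * sum of denominator = 2 * 13.5553 = 27.1106.
dQ = -3.7091 / 27.1106 = -0.1368 m^3/s.

-0.1368


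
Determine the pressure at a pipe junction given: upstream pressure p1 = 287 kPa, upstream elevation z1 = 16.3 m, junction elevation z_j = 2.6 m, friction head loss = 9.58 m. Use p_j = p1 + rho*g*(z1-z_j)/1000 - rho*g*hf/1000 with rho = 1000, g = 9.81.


Junction pressure: p_j = p1 + rho*g*(z1 - z_j)/1000 - rho*g*hf/1000.
Elevation term = 1000*9.81*(16.3 - 2.6)/1000 = 134.397 kPa.
Friction term = 1000*9.81*9.58/1000 = 93.98 kPa.
p_j = 287 + 134.397 - 93.98 = 327.42 kPa.

327.42


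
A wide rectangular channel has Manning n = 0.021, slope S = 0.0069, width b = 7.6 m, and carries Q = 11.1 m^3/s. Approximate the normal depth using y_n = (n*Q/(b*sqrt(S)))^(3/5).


We use the wide-channel approximation y_n = (n*Q/(b*sqrt(S)))^(3/5).
sqrt(S) = sqrt(0.0069) = 0.083066.
Numerator: n*Q = 0.021 * 11.1 = 0.2331.
Denominator: b*sqrt(S) = 7.6 * 0.083066 = 0.631302.
arg = 0.3692.
y_n = 0.3692^(3/5) = 0.55 m.

0.55


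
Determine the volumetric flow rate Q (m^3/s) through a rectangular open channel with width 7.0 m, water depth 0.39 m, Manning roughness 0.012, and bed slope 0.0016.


For a rectangular channel, the cross-sectional area A = b * y = 7.0 * 0.39 = 2.73 m^2.
The wetted perimeter P = b + 2y = 7.0 + 2*0.39 = 7.78 m.
Hydraulic radius R = A/P = 2.73/7.78 = 0.3509 m.
Velocity V = (1/n)*R^(2/3)*S^(1/2) = (1/0.012)*0.3509^(2/3)*0.0016^(1/2) = 1.6583 m/s.
Discharge Q = A * V = 2.73 * 1.6583 = 4.527 m^3/s.

4.527


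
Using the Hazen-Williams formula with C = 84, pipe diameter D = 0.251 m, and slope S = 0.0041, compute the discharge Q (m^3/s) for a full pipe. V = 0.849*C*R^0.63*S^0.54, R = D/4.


For a full circular pipe, R = D/4 = 0.251/4 = 0.0628 m.
V = 0.849 * 84 * 0.0628^0.63 * 0.0041^0.54
  = 0.849 * 84 * 0.174782 * 0.051393
  = 0.6406 m/s.
Pipe area A = pi*D^2/4 = pi*0.251^2/4 = 0.0495 m^2.
Q = A * V = 0.0495 * 0.6406 = 0.0317 m^3/s.

0.0317


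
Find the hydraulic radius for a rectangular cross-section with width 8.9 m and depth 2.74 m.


For a rectangular section:
Flow area A = b * y = 8.9 * 2.74 = 24.39 m^2.
Wetted perimeter P = b + 2y = 8.9 + 2*2.74 = 14.38 m.
Hydraulic radius R = A/P = 24.39 / 14.38 = 1.6958 m.

1.6958


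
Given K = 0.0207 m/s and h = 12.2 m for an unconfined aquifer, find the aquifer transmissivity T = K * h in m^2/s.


Transmissivity is defined as T = K * h.
T = 0.0207 * 12.2
  = 0.2525 m^2/s.

0.2525


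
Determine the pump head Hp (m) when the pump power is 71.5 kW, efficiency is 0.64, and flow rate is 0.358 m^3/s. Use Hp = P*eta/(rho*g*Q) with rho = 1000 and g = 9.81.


Pump head formula: Hp = P * eta / (rho * g * Q).
Numerator: P * eta = 71.5 * 1000 * 0.64 = 45760.0 W.
Denominator: rho * g * Q = 1000 * 9.81 * 0.358 = 3511.98.
Hp = 45760.0 / 3511.98 = 13.03 m.

13.03


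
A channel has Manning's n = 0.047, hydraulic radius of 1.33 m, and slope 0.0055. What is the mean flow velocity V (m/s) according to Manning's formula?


Manning's equation gives V = (1/n) * R^(2/3) * S^(1/2).
First, compute R^(2/3) = 1.33^(2/3) = 1.2094.
Next, S^(1/2) = 0.0055^(1/2) = 0.074162.
Then 1/n = 1/0.047 = 21.28.
V = 21.28 * 1.2094 * 0.074162 = 1.9083 m/s.

1.9083


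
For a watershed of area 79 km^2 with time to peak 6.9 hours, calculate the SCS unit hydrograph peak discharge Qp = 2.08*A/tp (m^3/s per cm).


SCS formula: Qp = 2.08 * A / tp.
Qp = 2.08 * 79 / 6.9
   = 164.32 / 6.9
   = 23.81 m^3/s per cm.

23.81


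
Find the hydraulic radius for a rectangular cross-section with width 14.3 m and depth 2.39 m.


For a rectangular section:
Flow area A = b * y = 14.3 * 2.39 = 34.18 m^2.
Wetted perimeter P = b + 2y = 14.3 + 2*2.39 = 19.08 m.
Hydraulic radius R = A/P = 34.18 / 19.08 = 1.7912 m.

1.7912


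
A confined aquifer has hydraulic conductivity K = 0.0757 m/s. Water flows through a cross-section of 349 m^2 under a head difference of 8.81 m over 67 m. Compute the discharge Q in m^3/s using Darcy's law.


Darcy's law: Q = K * A * i, where i = dh/L.
Hydraulic gradient i = 8.81 / 67 = 0.131493.
Q = 0.0757 * 349 * 0.131493
  = 3.4739 m^3/s.

3.4739


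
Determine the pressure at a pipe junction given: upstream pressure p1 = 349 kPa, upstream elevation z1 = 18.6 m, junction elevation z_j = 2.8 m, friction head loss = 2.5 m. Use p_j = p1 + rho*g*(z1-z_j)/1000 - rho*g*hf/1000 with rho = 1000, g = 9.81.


Junction pressure: p_j = p1 + rho*g*(z1 - z_j)/1000 - rho*g*hf/1000.
Elevation term = 1000*9.81*(18.6 - 2.8)/1000 = 154.998 kPa.
Friction term = 1000*9.81*2.5/1000 = 24.525 kPa.
p_j = 349 + 154.998 - 24.525 = 479.47 kPa.

479.47


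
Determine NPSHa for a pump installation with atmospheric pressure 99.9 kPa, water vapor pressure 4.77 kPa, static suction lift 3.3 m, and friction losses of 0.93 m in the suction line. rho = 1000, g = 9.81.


NPSHa = p_atm/(rho*g) - z_s - hf_s - p_vap/(rho*g).
p_atm/(rho*g) = 99.9*1000 / (1000*9.81) = 10.183 m.
p_vap/(rho*g) = 4.77*1000 / (1000*9.81) = 0.486 m.
NPSHa = 10.183 - 3.3 - 0.93 - 0.486
      = 5.47 m.

5.47


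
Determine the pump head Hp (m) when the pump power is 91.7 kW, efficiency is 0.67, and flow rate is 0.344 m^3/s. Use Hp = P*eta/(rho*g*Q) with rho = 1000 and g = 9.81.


Pump head formula: Hp = P * eta / (rho * g * Q).
Numerator: P * eta = 91.7 * 1000 * 0.67 = 61439.0 W.
Denominator: rho * g * Q = 1000 * 9.81 * 0.344 = 3374.64.
Hp = 61439.0 / 3374.64 = 18.21 m.

18.21


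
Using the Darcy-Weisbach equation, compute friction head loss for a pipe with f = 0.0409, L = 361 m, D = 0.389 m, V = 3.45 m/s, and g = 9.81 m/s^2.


Darcy-Weisbach equation: h_f = f * (L/D) * V^2/(2g).
f * L/D = 0.0409 * 361/0.389 = 37.956.
V^2/(2g) = 3.45^2 / (2*9.81) = 11.9025 / 19.62 = 0.6067 m.
h_f = 37.956 * 0.6067 = 23.026 m.

23.026


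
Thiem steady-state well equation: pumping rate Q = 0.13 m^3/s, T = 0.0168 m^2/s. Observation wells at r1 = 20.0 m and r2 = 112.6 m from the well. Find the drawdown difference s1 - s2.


Thiem equation: s1 - s2 = Q/(2*pi*T) * ln(r2/r1).
ln(r2/r1) = ln(112.6/20.0) = 1.7281.
Q/(2*pi*T) = 0.13 / (2*pi*0.0168) = 0.13 / 0.1056 = 1.2316.
s1 - s2 = 1.2316 * 1.7281 = 2.1283 m.

2.1283


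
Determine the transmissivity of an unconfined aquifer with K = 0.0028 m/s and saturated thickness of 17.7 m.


Transmissivity is defined as T = K * h.
T = 0.0028 * 17.7
  = 0.0496 m^2/s.

0.0496


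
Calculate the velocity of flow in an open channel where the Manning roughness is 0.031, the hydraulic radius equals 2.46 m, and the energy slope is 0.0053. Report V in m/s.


Manning's equation gives V = (1/n) * R^(2/3) * S^(1/2).
First, compute R^(2/3) = 2.46^(2/3) = 1.8223.
Next, S^(1/2) = 0.0053^(1/2) = 0.072801.
Then 1/n = 1/0.031 = 32.26.
V = 32.26 * 1.8223 * 0.072801 = 4.2796 m/s.

4.2796


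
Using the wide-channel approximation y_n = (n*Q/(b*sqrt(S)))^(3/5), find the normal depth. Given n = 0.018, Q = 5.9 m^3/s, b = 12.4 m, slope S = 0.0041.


We use the wide-channel approximation y_n = (n*Q/(b*sqrt(S)))^(3/5).
sqrt(S) = sqrt(0.0041) = 0.064031.
Numerator: n*Q = 0.018 * 5.9 = 0.1062.
Denominator: b*sqrt(S) = 12.4 * 0.064031 = 0.793984.
arg = 0.1338.
y_n = 0.1338^(3/5) = 0.2991 m.

0.2991


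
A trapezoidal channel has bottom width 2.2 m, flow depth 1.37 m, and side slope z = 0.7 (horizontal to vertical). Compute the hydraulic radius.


For a trapezoidal section with side slope z:
A = (b + z*y)*y = (2.2 + 0.7*1.37)*1.37 = 4.328 m^2.
P = b + 2*y*sqrt(1 + z^2) = 2.2 + 2*1.37*sqrt(1 + 0.7^2) = 5.545 m.
R = A/P = 4.328 / 5.545 = 0.7805 m.

0.7805


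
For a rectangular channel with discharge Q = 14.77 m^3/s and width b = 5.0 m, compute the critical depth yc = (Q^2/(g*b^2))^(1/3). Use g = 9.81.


Using yc = (Q^2 / (g * b^2))^(1/3):
Q^2 = 14.77^2 = 218.15.
g * b^2 = 9.81 * 5.0^2 = 9.81 * 25.0 = 245.25.
Q^2 / (g*b^2) = 218.15 / 245.25 = 0.8895.
yc = 0.8895^(1/3) = 0.9617 m.

0.9617


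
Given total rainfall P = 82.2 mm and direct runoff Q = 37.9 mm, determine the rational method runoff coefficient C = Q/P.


The runoff coefficient C = runoff depth / rainfall depth.
C = 37.9 / 82.2
  = 0.4611.

0.4611


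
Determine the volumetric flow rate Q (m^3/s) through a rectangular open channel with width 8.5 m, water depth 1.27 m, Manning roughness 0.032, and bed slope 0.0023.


For a rectangular channel, the cross-sectional area A = b * y = 8.5 * 1.27 = 10.79 m^2.
The wetted perimeter P = b + 2y = 8.5 + 2*1.27 = 11.04 m.
Hydraulic radius R = A/P = 10.79/11.04 = 0.9778 m.
Velocity V = (1/n)*R^(2/3)*S^(1/2) = (1/0.032)*0.9778^(2/3)*0.0023^(1/2) = 1.4764 m/s.
Discharge Q = A * V = 10.79 * 1.4764 = 15.938 m^3/s.

15.938


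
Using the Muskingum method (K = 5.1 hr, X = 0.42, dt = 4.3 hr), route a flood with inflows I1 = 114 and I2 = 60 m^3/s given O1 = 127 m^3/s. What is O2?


Muskingum coefficients:
denom = 2*K*(1-X) + dt = 2*5.1*(1-0.42) + 4.3 = 10.216.
C0 = (dt - 2*K*X)/denom = (4.3 - 2*5.1*0.42)/10.216 = 0.0016.
C1 = (dt + 2*K*X)/denom = (4.3 + 2*5.1*0.42)/10.216 = 0.8403.
C2 = (2*K*(1-X) - dt)/denom = 0.1582.
O2 = C0*I2 + C1*I1 + C2*O1
   = 0.0016*60 + 0.8403*114 + 0.1582*127
   = 115.97 m^3/s.

115.97


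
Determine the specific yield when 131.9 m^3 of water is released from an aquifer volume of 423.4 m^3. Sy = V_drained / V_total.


Specific yield Sy = Volume drained / Total volume.
Sy = 131.9 / 423.4
   = 0.3115.

0.3115


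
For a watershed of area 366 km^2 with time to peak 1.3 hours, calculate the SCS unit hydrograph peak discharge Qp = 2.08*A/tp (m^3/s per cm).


SCS formula: Qp = 2.08 * A / tp.
Qp = 2.08 * 366 / 1.3
   = 761.28 / 1.3
   = 585.6 m^3/s per cm.

585.6


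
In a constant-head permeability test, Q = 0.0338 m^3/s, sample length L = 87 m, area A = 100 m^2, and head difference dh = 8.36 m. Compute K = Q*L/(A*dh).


From K = Q*L / (A*dh):
Numerator: Q*L = 0.0338 * 87 = 2.9406.
Denominator: A*dh = 100 * 8.36 = 836.0.
K = 2.9406 / 836.0 = 0.003517 m/s.

0.003517


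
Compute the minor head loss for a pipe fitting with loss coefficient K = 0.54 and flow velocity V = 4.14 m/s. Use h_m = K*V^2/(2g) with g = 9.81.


Minor loss formula: h_m = K * V^2/(2g).
V^2 = 4.14^2 = 17.1396.
V^2/(2g) = 17.1396 / 19.62 = 0.8736 m.
h_m = 0.54 * 0.8736 = 0.4717 m.

0.4717


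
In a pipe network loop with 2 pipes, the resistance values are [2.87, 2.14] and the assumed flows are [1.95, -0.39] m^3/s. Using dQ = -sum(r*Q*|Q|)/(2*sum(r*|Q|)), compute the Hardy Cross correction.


Numerator terms (r*Q*|Q|): 2.87*1.95*|1.95| = 10.9132; 2.14*-0.39*|-0.39| = -0.3255.
Sum of numerator = 10.5877.
Denominator terms (r*|Q|): 2.87*|1.95| = 5.5965; 2.14*|-0.39| = 0.8346.
2 * sum of denominator = 2 * 6.4311 = 12.8622.
dQ = -10.5877 / 12.8622 = -0.8232 m^3/s.

-0.8232


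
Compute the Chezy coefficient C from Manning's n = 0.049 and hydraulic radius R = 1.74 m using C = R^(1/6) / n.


The Chezy coefficient relates to Manning's n through C = R^(1/6) / n.
R^(1/6) = 1.74^(1/6) = 1.096709.
C = 1.096709 / 0.049 = 22.38 m^(1/2)/s.

22.38


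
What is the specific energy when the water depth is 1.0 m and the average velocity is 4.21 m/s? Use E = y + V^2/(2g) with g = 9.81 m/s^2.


Specific energy E = y + V^2/(2g).
Velocity head = V^2/(2g) = 4.21^2 / (2*9.81) = 17.7241 / 19.62 = 0.9034 m.
E = 1.0 + 0.9034 = 1.9034 m.

1.9034


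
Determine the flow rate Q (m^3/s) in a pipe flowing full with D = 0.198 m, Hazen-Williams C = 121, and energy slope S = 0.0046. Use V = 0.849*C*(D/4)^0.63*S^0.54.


For a full circular pipe, R = D/4 = 0.198/4 = 0.0495 m.
V = 0.849 * 121 * 0.0495^0.63 * 0.0046^0.54
  = 0.849 * 121 * 0.150522 * 0.054688
  = 0.8456 m/s.
Pipe area A = pi*D^2/4 = pi*0.198^2/4 = 0.0308 m^2.
Q = A * V = 0.0308 * 0.8456 = 0.026 m^3/s.

0.026


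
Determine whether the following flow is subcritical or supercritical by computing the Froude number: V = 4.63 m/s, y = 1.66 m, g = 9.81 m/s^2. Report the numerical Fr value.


The Froude number is defined as Fr = V / sqrt(g*y).
g*y = 9.81 * 1.66 = 16.2846.
sqrt(g*y) = sqrt(16.2846) = 4.0354.
Fr = 4.63 / 4.0354 = 1.1473.
Since Fr > 1, the flow is supercritical.

1.1473


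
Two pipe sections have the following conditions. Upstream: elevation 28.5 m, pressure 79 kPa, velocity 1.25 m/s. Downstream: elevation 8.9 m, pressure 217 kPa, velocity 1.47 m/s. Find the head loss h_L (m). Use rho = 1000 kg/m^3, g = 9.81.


Total head at each section: H = z + p/(rho*g) + V^2/(2g).
H1 = 28.5 + 79*1000/(1000*9.81) + 1.25^2/(2*9.81)
   = 28.5 + 8.053 + 0.0796
   = 36.633 m.
H2 = 8.9 + 217*1000/(1000*9.81) + 1.47^2/(2*9.81)
   = 8.9 + 22.12 + 0.1101
   = 31.13 m.
h_L = H1 - H2 = 36.633 - 31.13 = 5.502 m.

5.502


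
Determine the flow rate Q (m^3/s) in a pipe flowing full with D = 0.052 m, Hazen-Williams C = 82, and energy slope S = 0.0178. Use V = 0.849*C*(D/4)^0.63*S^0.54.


For a full circular pipe, R = D/4 = 0.052/4 = 0.013 m.
V = 0.849 * 82 * 0.013^0.63 * 0.0178^0.54
  = 0.849 * 82 * 0.064831 * 0.11356
  = 0.5125 m/s.
Pipe area A = pi*D^2/4 = pi*0.052^2/4 = 0.0021 m^2.
Q = A * V = 0.0021 * 0.5125 = 0.0011 m^3/s.

0.0011


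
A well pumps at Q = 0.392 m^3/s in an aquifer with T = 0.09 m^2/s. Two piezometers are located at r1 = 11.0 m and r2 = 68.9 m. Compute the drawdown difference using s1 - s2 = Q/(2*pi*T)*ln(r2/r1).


Thiem equation: s1 - s2 = Q/(2*pi*T) * ln(r2/r1).
ln(r2/r1) = ln(68.9/11.0) = 1.8348.
Q/(2*pi*T) = 0.392 / (2*pi*0.09) = 0.392 / 0.5655 = 0.6932.
s1 - s2 = 0.6932 * 1.8348 = 1.2719 m.

1.2719


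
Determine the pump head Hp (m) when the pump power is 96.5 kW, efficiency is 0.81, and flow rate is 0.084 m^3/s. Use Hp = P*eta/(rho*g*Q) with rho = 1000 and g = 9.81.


Pump head formula: Hp = P * eta / (rho * g * Q).
Numerator: P * eta = 96.5 * 1000 * 0.81 = 78165.0 W.
Denominator: rho * g * Q = 1000 * 9.81 * 0.084 = 824.04.
Hp = 78165.0 / 824.04 = 94.86 m.

94.86


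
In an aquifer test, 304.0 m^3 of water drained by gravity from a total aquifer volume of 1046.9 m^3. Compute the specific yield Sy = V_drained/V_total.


Specific yield Sy = Volume drained / Total volume.
Sy = 304.0 / 1046.9
   = 0.2904.

0.2904


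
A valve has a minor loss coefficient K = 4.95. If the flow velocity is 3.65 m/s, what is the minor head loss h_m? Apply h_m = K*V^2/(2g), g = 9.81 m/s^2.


Minor loss formula: h_m = K * V^2/(2g).
V^2 = 3.65^2 = 13.3225.
V^2/(2g) = 13.3225 / 19.62 = 0.679 m.
h_m = 4.95 * 0.679 = 3.3612 m.

3.3612


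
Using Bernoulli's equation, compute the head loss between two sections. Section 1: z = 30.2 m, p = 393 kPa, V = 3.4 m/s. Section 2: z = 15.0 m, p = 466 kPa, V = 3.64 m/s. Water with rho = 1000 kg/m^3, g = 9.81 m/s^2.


Total head at each section: H = z + p/(rho*g) + V^2/(2g).
H1 = 30.2 + 393*1000/(1000*9.81) + 3.4^2/(2*9.81)
   = 30.2 + 40.061 + 0.5892
   = 70.85 m.
H2 = 15.0 + 466*1000/(1000*9.81) + 3.64^2/(2*9.81)
   = 15.0 + 47.503 + 0.6753
   = 63.178 m.
h_L = H1 - H2 = 70.85 - 63.178 = 7.672 m.

7.672


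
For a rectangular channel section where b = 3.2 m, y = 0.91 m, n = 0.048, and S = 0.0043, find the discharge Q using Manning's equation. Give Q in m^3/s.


For a rectangular channel, the cross-sectional area A = b * y = 3.2 * 0.91 = 2.91 m^2.
The wetted perimeter P = b + 2y = 3.2 + 2*0.91 = 5.02 m.
Hydraulic radius R = A/P = 2.91/5.02 = 0.5801 m.
Velocity V = (1/n)*R^(2/3)*S^(1/2) = (1/0.048)*0.5801^(2/3)*0.0043^(1/2) = 0.9502 m/s.
Discharge Q = A * V = 2.91 * 0.9502 = 2.767 m^3/s.

2.767


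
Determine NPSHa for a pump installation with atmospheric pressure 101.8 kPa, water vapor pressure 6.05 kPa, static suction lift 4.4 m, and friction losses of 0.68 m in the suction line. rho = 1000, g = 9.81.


NPSHa = p_atm/(rho*g) - z_s - hf_s - p_vap/(rho*g).
p_atm/(rho*g) = 101.8*1000 / (1000*9.81) = 10.377 m.
p_vap/(rho*g) = 6.05*1000 / (1000*9.81) = 0.617 m.
NPSHa = 10.377 - 4.4 - 0.68 - 0.617
      = 4.68 m.

4.68


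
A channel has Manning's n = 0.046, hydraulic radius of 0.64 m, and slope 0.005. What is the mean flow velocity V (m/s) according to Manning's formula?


Manning's equation gives V = (1/n) * R^(2/3) * S^(1/2).
First, compute R^(2/3) = 0.64^(2/3) = 0.7427.
Next, S^(1/2) = 0.005^(1/2) = 0.070711.
Then 1/n = 1/0.046 = 21.74.
V = 21.74 * 0.7427 * 0.070711 = 1.1416 m/s.

1.1416


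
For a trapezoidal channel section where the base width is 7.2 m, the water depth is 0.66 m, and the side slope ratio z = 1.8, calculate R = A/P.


For a trapezoidal section with side slope z:
A = (b + z*y)*y = (7.2 + 1.8*0.66)*0.66 = 5.536 m^2.
P = b + 2*y*sqrt(1 + z^2) = 7.2 + 2*0.66*sqrt(1 + 1.8^2) = 9.918 m.
R = A/P = 5.536 / 9.918 = 0.5582 m.

0.5582


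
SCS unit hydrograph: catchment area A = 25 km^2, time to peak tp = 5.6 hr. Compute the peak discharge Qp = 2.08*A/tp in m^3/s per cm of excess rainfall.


SCS formula: Qp = 2.08 * A / tp.
Qp = 2.08 * 25 / 5.6
   = 52.0 / 5.6
   = 9.29 m^3/s per cm.

9.29


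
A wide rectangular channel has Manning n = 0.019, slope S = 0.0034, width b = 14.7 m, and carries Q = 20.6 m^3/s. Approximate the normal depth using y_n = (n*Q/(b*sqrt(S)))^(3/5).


We use the wide-channel approximation y_n = (n*Q/(b*sqrt(S)))^(3/5).
sqrt(S) = sqrt(0.0034) = 0.05831.
Numerator: n*Q = 0.019 * 20.6 = 0.3914.
Denominator: b*sqrt(S) = 14.7 * 0.05831 = 0.857157.
arg = 0.4566.
y_n = 0.4566^(3/5) = 0.6248 m.

0.6248


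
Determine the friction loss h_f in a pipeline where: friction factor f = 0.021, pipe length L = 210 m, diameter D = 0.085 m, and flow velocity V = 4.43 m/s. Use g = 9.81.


Darcy-Weisbach equation: h_f = f * (L/D) * V^2/(2g).
f * L/D = 0.021 * 210/0.085 = 51.8824.
V^2/(2g) = 4.43^2 / (2*9.81) = 19.6249 / 19.62 = 1.0002 m.
h_f = 51.8824 * 1.0002 = 51.895 m.

51.895


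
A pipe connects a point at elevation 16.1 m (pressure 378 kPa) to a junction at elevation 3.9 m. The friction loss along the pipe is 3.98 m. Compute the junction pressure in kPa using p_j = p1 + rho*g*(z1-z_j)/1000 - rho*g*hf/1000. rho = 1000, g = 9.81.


Junction pressure: p_j = p1 + rho*g*(z1 - z_j)/1000 - rho*g*hf/1000.
Elevation term = 1000*9.81*(16.1 - 3.9)/1000 = 119.682 kPa.
Friction term = 1000*9.81*3.98/1000 = 39.044 kPa.
p_j = 378 + 119.682 - 39.044 = 458.64 kPa.

458.64


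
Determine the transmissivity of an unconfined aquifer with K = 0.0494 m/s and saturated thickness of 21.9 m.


Transmissivity is defined as T = K * h.
T = 0.0494 * 21.9
  = 1.0819 m^2/s.

1.0819


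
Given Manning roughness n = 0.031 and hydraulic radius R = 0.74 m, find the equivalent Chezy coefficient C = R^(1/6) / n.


The Chezy coefficient relates to Manning's n through C = R^(1/6) / n.
R^(1/6) = 0.74^(1/6) = 0.951054.
C = 0.951054 / 0.031 = 30.68 m^(1/2)/s.

30.68


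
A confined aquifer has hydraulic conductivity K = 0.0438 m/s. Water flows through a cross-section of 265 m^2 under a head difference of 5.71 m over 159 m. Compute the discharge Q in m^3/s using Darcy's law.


Darcy's law: Q = K * A * i, where i = dh/L.
Hydraulic gradient i = 5.71 / 159 = 0.035912.
Q = 0.0438 * 265 * 0.035912
  = 0.4168 m^3/s.

0.4168


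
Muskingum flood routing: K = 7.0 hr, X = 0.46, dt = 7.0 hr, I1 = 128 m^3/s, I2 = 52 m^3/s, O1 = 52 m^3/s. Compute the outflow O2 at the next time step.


Muskingum coefficients:
denom = 2*K*(1-X) + dt = 2*7.0*(1-0.46) + 7.0 = 14.56.
C0 = (dt - 2*K*X)/denom = (7.0 - 2*7.0*0.46)/14.56 = 0.0385.
C1 = (dt + 2*K*X)/denom = (7.0 + 2*7.0*0.46)/14.56 = 0.9231.
C2 = (2*K*(1-X) - dt)/denom = 0.0385.
O2 = C0*I2 + C1*I1 + C2*O1
   = 0.0385*52 + 0.9231*128 + 0.0385*52
   = 122.15 m^3/s.

122.15


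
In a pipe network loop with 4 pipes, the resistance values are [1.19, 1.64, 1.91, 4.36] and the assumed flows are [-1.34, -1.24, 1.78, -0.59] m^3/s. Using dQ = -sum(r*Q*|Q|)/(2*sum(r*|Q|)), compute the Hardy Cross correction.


Numerator terms (r*Q*|Q|): 1.19*-1.34*|-1.34| = -2.1368; 1.64*-1.24*|-1.24| = -2.5217; 1.91*1.78*|1.78| = 6.0516; 4.36*-0.59*|-0.59| = -1.5177.
Sum of numerator = -0.1245.
Denominator terms (r*|Q|): 1.19*|-1.34| = 1.5946; 1.64*|-1.24| = 2.0336; 1.91*|1.78| = 3.3998; 4.36*|-0.59| = 2.5724.
2 * sum of denominator = 2 * 9.6004 = 19.2008.
dQ = --0.1245 / 19.2008 = 0.0065 m^3/s.

0.0065


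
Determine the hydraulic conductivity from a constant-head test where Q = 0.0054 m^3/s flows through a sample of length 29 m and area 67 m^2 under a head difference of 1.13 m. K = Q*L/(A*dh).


From K = Q*L / (A*dh):
Numerator: Q*L = 0.0054 * 29 = 0.1566.
Denominator: A*dh = 67 * 1.13 = 75.71.
K = 0.1566 / 75.71 = 0.002068 m/s.

0.002068


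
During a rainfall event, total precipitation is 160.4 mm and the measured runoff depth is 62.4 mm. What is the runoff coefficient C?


The runoff coefficient C = runoff depth / rainfall depth.
C = 62.4 / 160.4
  = 0.389.

0.389


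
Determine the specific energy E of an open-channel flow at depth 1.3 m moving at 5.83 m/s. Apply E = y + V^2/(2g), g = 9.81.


Specific energy E = y + V^2/(2g).
Velocity head = V^2/(2g) = 5.83^2 / (2*9.81) = 33.9889 / 19.62 = 1.7324 m.
E = 1.3 + 1.7324 = 3.0324 m.

3.0324


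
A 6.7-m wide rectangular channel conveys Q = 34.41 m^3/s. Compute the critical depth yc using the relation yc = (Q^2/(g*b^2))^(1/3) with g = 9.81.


Using yc = (Q^2 / (g * b^2))^(1/3):
Q^2 = 34.41^2 = 1184.05.
g * b^2 = 9.81 * 6.7^2 = 9.81 * 44.89 = 440.37.
Q^2 / (g*b^2) = 1184.05 / 440.37 = 2.6888.
yc = 2.6888^(1/3) = 1.3905 m.

1.3905


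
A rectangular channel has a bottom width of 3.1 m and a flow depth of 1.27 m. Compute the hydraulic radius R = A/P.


For a rectangular section:
Flow area A = b * y = 3.1 * 1.27 = 3.94 m^2.
Wetted perimeter P = b + 2y = 3.1 + 2*1.27 = 5.64 m.
Hydraulic radius R = A/P = 3.94 / 5.64 = 0.698 m.

0.698


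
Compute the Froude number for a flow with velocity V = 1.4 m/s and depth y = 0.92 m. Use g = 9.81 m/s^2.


The Froude number is defined as Fr = V / sqrt(g*y).
g*y = 9.81 * 0.92 = 9.0252.
sqrt(g*y) = sqrt(9.0252) = 3.0042.
Fr = 1.4 / 3.0042 = 0.466.

0.466


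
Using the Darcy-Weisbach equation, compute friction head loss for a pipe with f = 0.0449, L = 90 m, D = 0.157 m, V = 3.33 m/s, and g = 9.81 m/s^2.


Darcy-Weisbach equation: h_f = f * (L/D) * V^2/(2g).
f * L/D = 0.0449 * 90/0.157 = 25.7389.
V^2/(2g) = 3.33^2 / (2*9.81) = 11.0889 / 19.62 = 0.5652 m.
h_f = 25.7389 * 0.5652 = 14.547 m.

14.547


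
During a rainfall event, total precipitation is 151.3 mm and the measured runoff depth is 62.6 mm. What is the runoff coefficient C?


The runoff coefficient C = runoff depth / rainfall depth.
C = 62.6 / 151.3
  = 0.4137.

0.4137


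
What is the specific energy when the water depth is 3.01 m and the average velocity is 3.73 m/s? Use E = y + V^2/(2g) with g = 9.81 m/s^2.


Specific energy E = y + V^2/(2g).
Velocity head = V^2/(2g) = 3.73^2 / (2*9.81) = 13.9129 / 19.62 = 0.7091 m.
E = 3.01 + 0.7091 = 3.7191 m.

3.7191


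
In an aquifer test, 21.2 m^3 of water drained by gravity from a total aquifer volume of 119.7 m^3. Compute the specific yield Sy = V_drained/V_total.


Specific yield Sy = Volume drained / Total volume.
Sy = 21.2 / 119.7
   = 0.1771.

0.1771


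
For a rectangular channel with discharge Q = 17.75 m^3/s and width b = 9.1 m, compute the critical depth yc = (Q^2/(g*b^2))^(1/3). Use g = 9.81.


Using yc = (Q^2 / (g * b^2))^(1/3):
Q^2 = 17.75^2 = 315.06.
g * b^2 = 9.81 * 9.1^2 = 9.81 * 82.81 = 812.37.
Q^2 / (g*b^2) = 315.06 / 812.37 = 0.3878.
yc = 0.3878^(1/3) = 0.7293 m.

0.7293


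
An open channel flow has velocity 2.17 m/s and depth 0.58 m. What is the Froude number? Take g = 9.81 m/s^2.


The Froude number is defined as Fr = V / sqrt(g*y).
g*y = 9.81 * 0.58 = 5.6898.
sqrt(g*y) = sqrt(5.6898) = 2.3853.
Fr = 2.17 / 2.3853 = 0.9097.

0.9097


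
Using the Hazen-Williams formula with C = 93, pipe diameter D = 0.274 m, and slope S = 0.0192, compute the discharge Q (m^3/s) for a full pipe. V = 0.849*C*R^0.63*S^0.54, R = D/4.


For a full circular pipe, R = D/4 = 0.274/4 = 0.0685 m.
V = 0.849 * 93 * 0.0685^0.63 * 0.0192^0.54
  = 0.849 * 93 * 0.184708 * 0.118299
  = 1.7253 m/s.
Pipe area A = pi*D^2/4 = pi*0.274^2/4 = 0.059 m^2.
Q = A * V = 0.059 * 1.7253 = 0.1017 m^3/s.

0.1017


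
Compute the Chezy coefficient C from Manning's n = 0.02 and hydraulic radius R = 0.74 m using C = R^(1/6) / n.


The Chezy coefficient relates to Manning's n through C = R^(1/6) / n.
R^(1/6) = 0.74^(1/6) = 0.951054.
C = 0.951054 / 0.02 = 47.55 m^(1/2)/s.

47.55


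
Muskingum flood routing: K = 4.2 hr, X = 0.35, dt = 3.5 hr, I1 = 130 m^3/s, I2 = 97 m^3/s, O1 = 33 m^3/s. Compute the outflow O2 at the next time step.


Muskingum coefficients:
denom = 2*K*(1-X) + dt = 2*4.2*(1-0.35) + 3.5 = 8.96.
C0 = (dt - 2*K*X)/denom = (3.5 - 2*4.2*0.35)/8.96 = 0.0625.
C1 = (dt + 2*K*X)/denom = (3.5 + 2*4.2*0.35)/8.96 = 0.7187.
C2 = (2*K*(1-X) - dt)/denom = 0.2188.
O2 = C0*I2 + C1*I1 + C2*O1
   = 0.0625*97 + 0.7187*130 + 0.2188*33
   = 106.72 m^3/s.

106.72


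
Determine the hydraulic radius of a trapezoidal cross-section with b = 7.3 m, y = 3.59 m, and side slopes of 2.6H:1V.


For a trapezoidal section with side slope z:
A = (b + z*y)*y = (7.3 + 2.6*3.59)*3.59 = 59.716 m^2.
P = b + 2*y*sqrt(1 + z^2) = 7.3 + 2*3.59*sqrt(1 + 2.6^2) = 27.301 m.
R = A/P = 59.716 / 27.301 = 2.1873 m.

2.1873


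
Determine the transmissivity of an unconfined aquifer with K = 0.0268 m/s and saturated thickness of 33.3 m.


Transmissivity is defined as T = K * h.
T = 0.0268 * 33.3
  = 0.8924 m^2/s.

0.8924


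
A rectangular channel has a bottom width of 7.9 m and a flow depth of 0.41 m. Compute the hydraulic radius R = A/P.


For a rectangular section:
Flow area A = b * y = 7.9 * 0.41 = 3.24 m^2.
Wetted perimeter P = b + 2y = 7.9 + 2*0.41 = 8.72 m.
Hydraulic radius R = A/P = 3.24 / 8.72 = 0.3714 m.

0.3714


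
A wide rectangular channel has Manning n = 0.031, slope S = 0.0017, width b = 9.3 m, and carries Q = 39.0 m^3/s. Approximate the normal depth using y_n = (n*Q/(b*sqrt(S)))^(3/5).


We use the wide-channel approximation y_n = (n*Q/(b*sqrt(S)))^(3/5).
sqrt(S) = sqrt(0.0017) = 0.041231.
Numerator: n*Q = 0.031 * 39.0 = 1.209.
Denominator: b*sqrt(S) = 9.3 * 0.041231 = 0.383448.
arg = 3.153.
y_n = 3.153^(3/5) = 1.9917 m.

1.9917


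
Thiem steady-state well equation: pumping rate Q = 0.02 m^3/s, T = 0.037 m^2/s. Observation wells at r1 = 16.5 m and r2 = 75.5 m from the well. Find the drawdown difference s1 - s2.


Thiem equation: s1 - s2 = Q/(2*pi*T) * ln(r2/r1).
ln(r2/r1) = ln(75.5/16.5) = 1.5208.
Q/(2*pi*T) = 0.02 / (2*pi*0.037) = 0.02 / 0.2325 = 0.086.
s1 - s2 = 0.086 * 1.5208 = 0.1308 m.

0.1308


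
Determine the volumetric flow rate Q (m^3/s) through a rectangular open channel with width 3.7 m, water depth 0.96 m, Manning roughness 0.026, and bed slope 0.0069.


For a rectangular channel, the cross-sectional area A = b * y = 3.7 * 0.96 = 3.55 m^2.
The wetted perimeter P = b + 2y = 3.7 + 2*0.96 = 5.62 m.
Hydraulic radius R = A/P = 3.55/5.62 = 0.632 m.
Velocity V = (1/n)*R^(2/3)*S^(1/2) = (1/0.026)*0.632^(2/3)*0.0069^(1/2) = 2.3529 m/s.
Discharge Q = A * V = 3.55 * 2.3529 = 8.358 m^3/s.

8.358


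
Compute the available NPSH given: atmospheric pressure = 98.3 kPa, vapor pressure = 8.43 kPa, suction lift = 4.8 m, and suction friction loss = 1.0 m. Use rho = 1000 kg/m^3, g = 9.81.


NPSHa = p_atm/(rho*g) - z_s - hf_s - p_vap/(rho*g).
p_atm/(rho*g) = 98.3*1000 / (1000*9.81) = 10.02 m.
p_vap/(rho*g) = 8.43*1000 / (1000*9.81) = 0.859 m.
NPSHa = 10.02 - 4.8 - 1.0 - 0.859
      = 3.36 m.

3.36


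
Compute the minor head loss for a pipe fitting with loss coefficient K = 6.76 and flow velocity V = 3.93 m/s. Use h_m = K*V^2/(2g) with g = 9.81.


Minor loss formula: h_m = K * V^2/(2g).
V^2 = 3.93^2 = 15.4449.
V^2/(2g) = 15.4449 / 19.62 = 0.7872 m.
h_m = 6.76 * 0.7872 = 5.3215 m.

5.3215


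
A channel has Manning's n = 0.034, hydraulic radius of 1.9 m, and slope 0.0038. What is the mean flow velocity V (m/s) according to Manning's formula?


Manning's equation gives V = (1/n) * R^(2/3) * S^(1/2).
First, compute R^(2/3) = 1.9^(2/3) = 1.534.
Next, S^(1/2) = 0.0038^(1/2) = 0.061644.
Then 1/n = 1/0.034 = 29.41.
V = 29.41 * 1.534 * 0.061644 = 2.7813 m/s.

2.7813


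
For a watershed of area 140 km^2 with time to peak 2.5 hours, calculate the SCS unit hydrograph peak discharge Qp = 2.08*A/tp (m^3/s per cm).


SCS formula: Qp = 2.08 * A / tp.
Qp = 2.08 * 140 / 2.5
   = 291.2 / 2.5
   = 116.48 m^3/s per cm.

116.48


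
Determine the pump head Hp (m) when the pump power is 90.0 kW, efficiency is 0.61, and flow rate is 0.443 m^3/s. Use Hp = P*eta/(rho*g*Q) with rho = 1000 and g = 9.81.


Pump head formula: Hp = P * eta / (rho * g * Q).
Numerator: P * eta = 90.0 * 1000 * 0.61 = 54900.0 W.
Denominator: rho * g * Q = 1000 * 9.81 * 0.443 = 4345.83.
Hp = 54900.0 / 4345.83 = 12.63 m.

12.63


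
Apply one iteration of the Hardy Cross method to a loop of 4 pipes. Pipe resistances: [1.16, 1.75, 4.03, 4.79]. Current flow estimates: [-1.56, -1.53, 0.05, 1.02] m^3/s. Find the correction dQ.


Numerator terms (r*Q*|Q|): 1.16*-1.56*|-1.56| = -2.823; 1.75*-1.53*|-1.53| = -4.0966; 4.03*0.05*|0.05| = 0.0101; 4.79*1.02*|1.02| = 4.9835.
Sum of numerator = -1.926.
Denominator terms (r*|Q|): 1.16*|-1.56| = 1.8096; 1.75*|-1.53| = 2.6775; 4.03*|0.05| = 0.2015; 4.79*|1.02| = 4.8858.
2 * sum of denominator = 2 * 9.5744 = 19.1488.
dQ = --1.926 / 19.1488 = 0.1006 m^3/s.

0.1006


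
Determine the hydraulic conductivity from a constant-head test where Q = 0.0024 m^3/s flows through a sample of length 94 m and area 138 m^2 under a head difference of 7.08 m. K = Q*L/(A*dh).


From K = Q*L / (A*dh):
Numerator: Q*L = 0.0024 * 94 = 0.2256.
Denominator: A*dh = 138 * 7.08 = 977.04.
K = 0.2256 / 977.04 = 0.000231 m/s.

0.000231


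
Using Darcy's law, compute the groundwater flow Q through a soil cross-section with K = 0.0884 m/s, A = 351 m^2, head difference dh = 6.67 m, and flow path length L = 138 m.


Darcy's law: Q = K * A * i, where i = dh/L.
Hydraulic gradient i = 6.67 / 138 = 0.048333.
Q = 0.0884 * 351 * 0.048333
  = 1.4997 m^3/s.

1.4997


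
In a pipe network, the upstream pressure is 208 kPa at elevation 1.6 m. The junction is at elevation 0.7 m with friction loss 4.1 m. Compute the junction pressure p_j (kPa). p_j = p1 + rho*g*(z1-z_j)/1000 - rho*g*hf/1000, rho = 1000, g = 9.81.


Junction pressure: p_j = p1 + rho*g*(z1 - z_j)/1000 - rho*g*hf/1000.
Elevation term = 1000*9.81*(1.6 - 0.7)/1000 = 8.829 kPa.
Friction term = 1000*9.81*4.1/1000 = 40.221 kPa.
p_j = 208 + 8.829 - 40.221 = 176.61 kPa.

176.61


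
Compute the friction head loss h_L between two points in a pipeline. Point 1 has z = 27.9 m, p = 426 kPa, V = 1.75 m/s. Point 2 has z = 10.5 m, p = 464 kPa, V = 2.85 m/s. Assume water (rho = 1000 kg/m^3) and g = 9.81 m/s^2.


Total head at each section: H = z + p/(rho*g) + V^2/(2g).
H1 = 27.9 + 426*1000/(1000*9.81) + 1.75^2/(2*9.81)
   = 27.9 + 43.425 + 0.1561
   = 71.481 m.
H2 = 10.5 + 464*1000/(1000*9.81) + 2.85^2/(2*9.81)
   = 10.5 + 47.299 + 0.414
   = 58.213 m.
h_L = H1 - H2 = 71.481 - 58.213 = 13.269 m.

13.269


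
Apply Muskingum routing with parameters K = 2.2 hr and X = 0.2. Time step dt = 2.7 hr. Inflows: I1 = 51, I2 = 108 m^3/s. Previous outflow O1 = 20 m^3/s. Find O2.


Muskingum coefficients:
denom = 2*K*(1-X) + dt = 2*2.2*(1-0.2) + 2.7 = 6.22.
C0 = (dt - 2*K*X)/denom = (2.7 - 2*2.2*0.2)/6.22 = 0.2926.
C1 = (dt + 2*K*X)/denom = (2.7 + 2*2.2*0.2)/6.22 = 0.5756.
C2 = (2*K*(1-X) - dt)/denom = 0.1318.
O2 = C0*I2 + C1*I1 + C2*O1
   = 0.2926*108 + 0.5756*51 + 0.1318*20
   = 63.59 m^3/s.

63.59


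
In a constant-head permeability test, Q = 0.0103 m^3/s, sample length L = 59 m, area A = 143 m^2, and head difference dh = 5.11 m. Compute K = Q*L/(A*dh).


From K = Q*L / (A*dh):
Numerator: Q*L = 0.0103 * 59 = 0.6077.
Denominator: A*dh = 143 * 5.11 = 730.73.
K = 0.6077 / 730.73 = 0.000832 m/s.

0.000832


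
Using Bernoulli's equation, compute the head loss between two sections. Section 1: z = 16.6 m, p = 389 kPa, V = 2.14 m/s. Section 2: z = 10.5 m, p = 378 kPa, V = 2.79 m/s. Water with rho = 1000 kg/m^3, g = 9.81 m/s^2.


Total head at each section: H = z + p/(rho*g) + V^2/(2g).
H1 = 16.6 + 389*1000/(1000*9.81) + 2.14^2/(2*9.81)
   = 16.6 + 39.653 + 0.2334
   = 56.487 m.
H2 = 10.5 + 378*1000/(1000*9.81) + 2.79^2/(2*9.81)
   = 10.5 + 38.532 + 0.3967
   = 49.429 m.
h_L = H1 - H2 = 56.487 - 49.429 = 7.058 m.

7.058


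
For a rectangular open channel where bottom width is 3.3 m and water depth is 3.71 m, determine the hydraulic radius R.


For a rectangular section:
Flow area A = b * y = 3.3 * 3.71 = 12.24 m^2.
Wetted perimeter P = b + 2y = 3.3 + 2*3.71 = 10.72 m.
Hydraulic radius R = A/P = 12.24 / 10.72 = 1.1421 m.

1.1421


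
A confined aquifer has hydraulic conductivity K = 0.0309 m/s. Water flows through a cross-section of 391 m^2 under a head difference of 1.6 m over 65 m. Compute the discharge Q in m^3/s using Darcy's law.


Darcy's law: Q = K * A * i, where i = dh/L.
Hydraulic gradient i = 1.6 / 65 = 0.024615.
Q = 0.0309 * 391 * 0.024615
  = 0.2974 m^3/s.

0.2974


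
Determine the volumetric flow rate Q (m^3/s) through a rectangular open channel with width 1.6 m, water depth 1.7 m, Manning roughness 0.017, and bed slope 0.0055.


For a rectangular channel, the cross-sectional area A = b * y = 1.6 * 1.7 = 2.72 m^2.
The wetted perimeter P = b + 2y = 1.6 + 2*1.7 = 5.0 m.
Hydraulic radius R = A/P = 2.72/5.0 = 0.544 m.
Velocity V = (1/n)*R^(2/3)*S^(1/2) = (1/0.017)*0.544^(2/3)*0.0055^(1/2) = 2.9071 m/s.
Discharge Q = A * V = 2.72 * 2.9071 = 7.907 m^3/s.

7.907


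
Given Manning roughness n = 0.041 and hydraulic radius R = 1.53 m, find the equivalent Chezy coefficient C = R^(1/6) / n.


The Chezy coefficient relates to Manning's n through C = R^(1/6) / n.
R^(1/6) = 1.53^(1/6) = 1.07345.
C = 1.07345 / 0.041 = 26.18 m^(1/2)/s.

26.18


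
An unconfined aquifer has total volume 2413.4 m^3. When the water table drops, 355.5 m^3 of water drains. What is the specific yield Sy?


Specific yield Sy = Volume drained / Total volume.
Sy = 355.5 / 2413.4
   = 0.1473.

0.1473


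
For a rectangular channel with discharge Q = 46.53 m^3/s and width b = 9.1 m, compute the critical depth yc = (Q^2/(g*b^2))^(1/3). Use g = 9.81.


Using yc = (Q^2 / (g * b^2))^(1/3):
Q^2 = 46.53^2 = 2165.04.
g * b^2 = 9.81 * 9.1^2 = 9.81 * 82.81 = 812.37.
Q^2 / (g*b^2) = 2165.04 / 812.37 = 2.6651.
yc = 2.6651^(1/3) = 1.3865 m.

1.3865


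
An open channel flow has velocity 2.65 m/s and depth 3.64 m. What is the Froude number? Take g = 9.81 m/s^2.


The Froude number is defined as Fr = V / sqrt(g*y).
g*y = 9.81 * 3.64 = 35.7084.
sqrt(g*y) = sqrt(35.7084) = 5.9757.
Fr = 2.65 / 5.9757 = 0.4435.

0.4435


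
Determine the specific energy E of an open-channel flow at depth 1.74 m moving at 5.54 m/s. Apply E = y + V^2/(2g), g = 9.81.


Specific energy E = y + V^2/(2g).
Velocity head = V^2/(2g) = 5.54^2 / (2*9.81) = 30.6916 / 19.62 = 1.5643 m.
E = 1.74 + 1.5643 = 3.3043 m.

3.3043


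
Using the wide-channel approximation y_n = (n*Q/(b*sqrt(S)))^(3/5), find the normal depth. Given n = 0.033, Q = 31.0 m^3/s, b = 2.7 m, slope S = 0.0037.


We use the wide-channel approximation y_n = (n*Q/(b*sqrt(S)))^(3/5).
sqrt(S) = sqrt(0.0037) = 0.060828.
Numerator: n*Q = 0.033 * 31.0 = 1.023.
Denominator: b*sqrt(S) = 2.7 * 0.060828 = 0.164236.
arg = 6.2289.
y_n = 6.2289^(3/5) = 2.9967 m.

2.9967


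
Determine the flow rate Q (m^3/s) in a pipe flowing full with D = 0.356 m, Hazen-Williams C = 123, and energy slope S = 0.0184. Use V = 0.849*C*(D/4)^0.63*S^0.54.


For a full circular pipe, R = D/4 = 0.356/4 = 0.089 m.
V = 0.849 * 123 * 0.089^0.63 * 0.0184^0.54
  = 0.849 * 123 * 0.217829 * 0.115612
  = 2.6298 m/s.
Pipe area A = pi*D^2/4 = pi*0.356^2/4 = 0.0995 m^2.
Q = A * V = 0.0995 * 2.6298 = 0.2618 m^3/s.

0.2618


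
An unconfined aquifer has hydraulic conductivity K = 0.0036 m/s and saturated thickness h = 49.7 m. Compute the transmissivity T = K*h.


Transmissivity is defined as T = K * h.
T = 0.0036 * 49.7
  = 0.1789 m^2/s.

0.1789


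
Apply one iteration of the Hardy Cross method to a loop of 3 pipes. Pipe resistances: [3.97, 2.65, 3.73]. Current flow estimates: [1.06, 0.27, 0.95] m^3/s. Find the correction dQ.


Numerator terms (r*Q*|Q|): 3.97*1.06*|1.06| = 4.4607; 2.65*0.27*|0.27| = 0.1932; 3.73*0.95*|0.95| = 3.3663.
Sum of numerator = 8.0202.
Denominator terms (r*|Q|): 3.97*|1.06| = 4.2082; 2.65*|0.27| = 0.7155; 3.73*|0.95| = 3.5435.
2 * sum of denominator = 2 * 8.4672 = 16.9344.
dQ = -8.0202 / 16.9344 = -0.4736 m^3/s.

-0.4736


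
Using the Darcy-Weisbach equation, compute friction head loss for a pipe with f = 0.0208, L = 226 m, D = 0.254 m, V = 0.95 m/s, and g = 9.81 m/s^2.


Darcy-Weisbach equation: h_f = f * (L/D) * V^2/(2g).
f * L/D = 0.0208 * 226/0.254 = 18.5071.
V^2/(2g) = 0.95^2 / (2*9.81) = 0.9025 / 19.62 = 0.046 m.
h_f = 18.5071 * 0.046 = 0.851 m.

0.851


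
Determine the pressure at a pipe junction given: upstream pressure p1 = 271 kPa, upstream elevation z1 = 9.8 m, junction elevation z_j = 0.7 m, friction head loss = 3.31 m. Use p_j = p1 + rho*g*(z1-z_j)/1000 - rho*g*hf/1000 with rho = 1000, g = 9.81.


Junction pressure: p_j = p1 + rho*g*(z1 - z_j)/1000 - rho*g*hf/1000.
Elevation term = 1000*9.81*(9.8 - 0.7)/1000 = 89.271 kPa.
Friction term = 1000*9.81*3.31/1000 = 32.471 kPa.
p_j = 271 + 89.271 - 32.471 = 327.8 kPa.

327.8


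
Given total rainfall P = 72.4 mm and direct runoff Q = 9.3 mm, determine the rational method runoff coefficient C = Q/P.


The runoff coefficient C = runoff depth / rainfall depth.
C = 9.3 / 72.4
  = 0.1285.

0.1285


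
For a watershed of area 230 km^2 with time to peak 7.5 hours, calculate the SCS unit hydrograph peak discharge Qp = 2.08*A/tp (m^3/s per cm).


SCS formula: Qp = 2.08 * A / tp.
Qp = 2.08 * 230 / 7.5
   = 478.4 / 7.5
   = 63.79 m^3/s per cm.

63.79
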